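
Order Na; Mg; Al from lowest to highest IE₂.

The second ionization energy removes an electron from the +1 ion. For each element: Na⁺ is the bare [Ne] core; Mg⁺ still has 1 valence electron; Al⁺ still has 2 valence electrons.
Core electrons are held far more tightly than valence electrons, so Na tops the IE_2 order.
Valence configurations: Mg⁺ [Ne]3s¹, Al⁺ [Ne]3s².
Tabulated IE_2 (kJ/mol): Na 4562, Mg 1451, Al 1817.
So the second ionization energies run Mg < Al < Na.

Mg < Al < Na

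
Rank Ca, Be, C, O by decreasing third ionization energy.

The third ionization energy removes an electron from the +2 ion. For each element: Ca²⁺ is the bare [Ar] core; Be²⁺ is the bare [He] core; C²⁺ still has 2 valence electrons; O²⁺ still has 4 valence electrons.
Usually core removal costs more than valence removal, but here the competition is close: a tightly held n=2 valence electron can cost more to remove than an n=3 core electron, so the actual values have to decide it.
Valence configurations: C²⁺ [He]2s², O²⁺ [He]2s²2p².
Tabulated IE_3 (kJ/mol): Ca 4912, Be 14849, C 4620, O 5300.
So the third ionization energies run C < Ca < O < Be.

Be > O > Ca > C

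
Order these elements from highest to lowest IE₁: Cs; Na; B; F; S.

F > S > B > Na > Cs

B is in period 2, group 13; F is in period 2, group 17; Na is in period 3, group 1; S is in period 3, group 16; Cs is in period 6, group 1.
First ionization energy rises across a period (greater Z_eff holds electrons more tightly) and falls down a group (valence electrons are farther from the nucleus).
These span different periods and groups, so the two trends combine.
Na > Cs: they share group 1; the group trend gives Na the larger value.
B > Na: both effects reinforce here, so B is clearly the higher of the two.
S > B: period and group pull opposite ways; the across-period shift dominates (1000 vs 801 kJ/mol).
F > S: relative to S, both the across-period and down-group shifts push F's first ionization energy up.
Approximate values (kJ/mol): B 801, F 1681, Na 496, S 1000, Cs 376.
So from highest to lowest: F > S > B > Na > Cs.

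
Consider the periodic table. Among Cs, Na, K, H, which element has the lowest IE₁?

Cs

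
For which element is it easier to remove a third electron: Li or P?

P

IE_3 is the cost of taking one more electron from the +2 cation: Li²⁺ is already 1 electron into the core; P²⁺ still has 3 valence electrons.
Pulling an electron out of a noble-gas core costs far more than removing a remaining valence electron, so Li sits at the high end of IE_3.
Tabulated IE_3 (kJ/mol): Li 11815, P 2914.
Hence IE_3: P < Li.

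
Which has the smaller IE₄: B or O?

The fourth ionization energy removes an electron from the +3 ion. For each element: B³⁺ is the bare [He] core; O³⁺ still has 3 valence electrons.
Pulling an electron out of a noble-gas core costs far more than removing a remaining valence electron, so B sits at the high end of IE_4.
The numbers (kJ/mol): B 25026, O 7469.
Overall IE_4 order: O < B.

O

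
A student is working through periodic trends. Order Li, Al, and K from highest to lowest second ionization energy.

IE_2 is the cost of taking one more electron from the +1 cation: Li⁺ is the bare [He] core; Al⁺ still has 2 valence electrons; K⁺ is the bare [Ar] core.
Pulling an electron out of a noble-gas core costs far more than removing a remaining valence electron, so K and Li sit at the high end of IE_2.
The numbers (kJ/mol): Li 7298, Al 1817, K 3052.
So the second ionization energies run Al < K < Li.

Li, K, Al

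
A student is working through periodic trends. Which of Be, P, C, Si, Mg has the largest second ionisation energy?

C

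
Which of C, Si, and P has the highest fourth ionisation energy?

C

After 3 electrons have been removed, what remains? C³⁺ still has 1 valence electron; Si³⁺ still has 1 valence electron; P³⁺ still has 2 valence electrons.
All are still removing valence electrons, so compare the +3 ions as you would atoms: IE_4 generally rises across a period (higher Z_eff) and falls down a group (larger shell), subject to the usual subshell exceptions.
Valence configurations: C³⁺ [He]2s¹, Si³⁺ [Ne]3s¹, P³⁺ [Ne]3s².
Approximate IE_4 values (kJ/mol): C 6223, Si 4356, P 4964.
Hence IE_4: Si < P < C.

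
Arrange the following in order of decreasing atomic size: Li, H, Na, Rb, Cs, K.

Cs > Rb > K > Na > Li > H

H is in period 1, group 1; Li is in period 2, group 1; Na is in period 3, group 1; K is in period 4, group 1; Rb is in period 5, group 1; Cs is in period 6, group 1.
Atomic radius shrinks across a period as nuclear charge pulls the same shell inward, and grows down a group as new shells are added.
All are in group 1, so atomic radius increases down the group.
So from largest to smallest: Cs > Rb > K > Na > Li > H.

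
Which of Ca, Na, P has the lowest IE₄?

IE_4 is the cost of taking one more electron from the +3 cation: Ca³⁺ is already 1 electron into the core; Na³⁺ is already 2 electrons into the core; P³⁺ still has 2 valence electrons.
Pulling an electron out of a noble-gas core costs far more than removing a remaining valence electron, so Ca and Na sit at the high end of IE_4.
Approximate IE_4 values (kJ/mol): Ca 6491, Na 9543, P 4964.
Overall IE_4 order: P < Ca < Na.

P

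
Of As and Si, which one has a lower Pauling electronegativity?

Si is in period 3, group 14; As is in period 4, group 15.
Smaller atoms with higher effective nuclear charge are more electronegative.
A diagonal step moves right (one effect) and down (the opposite effect) at once.
As > Si: period and group pull opposite ways; the across-period shift dominates (2.18 vs 1.90).
Approximate values (Pauling): Si 1.90, As 2.18.
So Si has the lower Pauling electronegativity (Si < As).

Si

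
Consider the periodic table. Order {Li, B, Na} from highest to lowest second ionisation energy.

Li > Na > B

After 1 electron has been removed, what remains? Li⁺ is the bare [He] core; B⁺ still has 2 valence electrons; Na⁺ is the bare [Ne] core.
Core electrons are held far more tightly than valence electrons, so Na and Li top the IE_2 order.
Approximate IE_2 values (kJ/mol): Li 7298, B 2427, Na 4562.
Putting it together, IE_2: B < Na < Li.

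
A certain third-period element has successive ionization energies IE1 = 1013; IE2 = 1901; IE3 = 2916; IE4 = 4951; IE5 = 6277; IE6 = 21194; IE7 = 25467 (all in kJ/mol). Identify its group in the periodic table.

Group 15

Look for the largest jump between consecutive ionization energies: IE6/IE5 ≈ 3.4, far larger than any earlier ratio.
That jump marks the point where a core electron is being removed. So the atom has 5 valence electrons.
A main-group element with 5 valence electrons is in group 15.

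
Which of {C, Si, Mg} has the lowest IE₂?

Mg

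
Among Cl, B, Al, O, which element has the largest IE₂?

O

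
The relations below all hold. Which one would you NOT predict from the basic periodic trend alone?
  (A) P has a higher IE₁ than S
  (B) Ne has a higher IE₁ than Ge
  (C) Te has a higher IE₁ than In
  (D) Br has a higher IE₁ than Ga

(A)

The general trend: IE₁ increases across a period and decreases down a group.
(A) P (period 3, group 15) vs S (period 3, group 16): the stated order contradicts the simple trend.
(B) Ne (period 2, group 18) vs Ge (period 4, group 14): the stated order agrees with the simple trend.
(C) Te (period 5, group 16) vs In (period 5, group 13): the stated order agrees with the simple trend.
(D) Br (period 4, group 17) vs Ga (period 4, group 13): the stated order agrees with the simple trend.
The exception is (A): S (3p⁴) ionizes more easily than half-filled P (3p³) because the paired 3p electron in S is pushed out by e⁻–e⁻ repulsion.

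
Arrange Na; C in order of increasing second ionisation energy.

C < Na

Consider each +1 ion: Na⁺ is the bare [Ne] core; C⁺ still has 3 valence electrons.
Pulling an electron out of a noble-gas core costs far more than removing a remaining valence electron, so Na sits at the high end of IE_2.
Tabulated IE_2 (kJ/mol): Na 4562, C 2353.
So the second ionization energies run C < Na.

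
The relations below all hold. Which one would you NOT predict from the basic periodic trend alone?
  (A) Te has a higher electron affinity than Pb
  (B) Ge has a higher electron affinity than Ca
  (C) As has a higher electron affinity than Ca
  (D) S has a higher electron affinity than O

The general trend: electron affinity increases across a period and decreases down a group.
(A) Te (period 5, group 16) vs Pb (period 6, group 14): the stated order agrees with the simple trend.
(B) Ge (period 4, group 14) vs Ca (period 4, group 2): the stated order agrees with the simple trend.
(C) As (period 4, group 15) vs Ca (period 4, group 2): the stated order agrees with the simple trend.
(D) S (period 3, group 16) vs O (period 2, group 16): the stated order contradicts the simple trend.
The exception is (D): the compact 2p subshell of O repels the added electron more than S's larger 3p does.

(D)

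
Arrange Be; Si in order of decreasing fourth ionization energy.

Be > Si

IE_4 is the cost of taking one more electron from the +3 cation: Be³⁺ is already 1 electron into the core; Si³⁺ still has 1 valence electron.
Pulling an electron out of a noble-gas core costs far more than removing a remaining valence electron, so Be sits at the high end of IE_4.
The numbers (kJ/mol): Be 21007, Si 4356.
Putting it together, IE_4: Si < Be.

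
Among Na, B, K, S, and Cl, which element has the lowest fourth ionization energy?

S

After 3 electrons have been removed, what remains? Na³⁺ is already 2 electrons into the core; B³⁺ is the bare [He] core; K³⁺ is already 2 electrons into the core; S³⁺ still has 3 valence electrons; Cl³⁺ still has 4 valence electrons.
Core electrons are held far more tightly than valence electrons, so K, Na and B top the IE_4 order.
Valence configurations: S³⁺ [Ne]3s²3p¹, Cl³⁺ [Ne]3s²3p².
Approximate IE_4 values (kJ/mol): Na 9543, B 25026, K 5877, S 4556, Cl 5159.
Putting it together, IE_4: S < Cl < K < Na < B.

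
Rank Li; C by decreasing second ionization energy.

Li, C

After 1 electron has been removed, what remains? Li⁺ is the bare [He] core; C⁺ still has 3 valence electrons.
Core electrons are held far more tightly than valence electrons, so Li tops the IE_2 order.
The numbers (kJ/mol): Li 7298, C 2353.
So the second ionization energies run C < Li.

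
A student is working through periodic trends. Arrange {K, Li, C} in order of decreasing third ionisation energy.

IE_3 is the cost of taking one more electron from the +2 cation: K²⁺ is already 1 electron into the core; Li²⁺ is already 1 electron into the core; C²⁺ still has 2 valence electrons.
Usually core removal costs more than valence removal, but here the competition is close: a tightly held n=2 valence electron can cost more to remove than an n=3 core electron, so the actual values have to decide it.
Approximate IE_3 values (kJ/mol): K 4420, Li 11815, C 4620.
Overall IE_3 order: K < C < Li.

Li > C > K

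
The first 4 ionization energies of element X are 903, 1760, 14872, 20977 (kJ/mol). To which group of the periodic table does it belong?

Group 2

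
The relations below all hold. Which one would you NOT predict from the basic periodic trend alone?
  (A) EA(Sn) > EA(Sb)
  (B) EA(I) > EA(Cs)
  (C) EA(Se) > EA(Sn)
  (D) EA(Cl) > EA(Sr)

(A)

The general trend: electron affinity increases across a period and decreases down a group.
(A) Sn (period 5, group 14) vs Sb (period 5, group 15): the stated order contradicts the simple trend.
(B) I (period 5, group 17) vs Cs (period 6, group 1): the stated order agrees with the simple trend.
(C) Se (period 4, group 16) vs Sn (period 5, group 14): the stated order agrees with the simple trend.
(D) Cl (period 3, group 17) vs Sr (period 5, group 2): the stated order agrees with the simple trend.
The exception is (A): adding an electron to Sb's half-filled 5p³ is unfavourable, so Sn has the more exothermic EA.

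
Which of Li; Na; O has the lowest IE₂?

O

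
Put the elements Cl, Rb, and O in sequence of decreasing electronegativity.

O is in period 2, group 16; Cl is in period 3, group 17; Rb is in period 5, group 1.
EN rises left→right (higher Z_eff, smaller atoms) and falls top→bottom (larger, more shielded atoms).
These span different periods and groups, so the two trends combine.
Cl > Rb: relative to Rb, both the across-period and down-group shifts push Cl's electronegativity up.
O > Cl: period and group pull opposite ways; the down-group shift dominates (3.44 vs 3.16).
Tabulated electronegativity (Pauling): O 3.44, Cl 3.16, Rb 0.82.
So from highest to lowest: O > Cl > Rb.

O > Cl > Rb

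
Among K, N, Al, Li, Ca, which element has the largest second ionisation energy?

Li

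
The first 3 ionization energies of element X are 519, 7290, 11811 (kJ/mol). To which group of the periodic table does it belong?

Group 1

Look for the largest jump between consecutive ionization energies: IE2/IE1 ≈ 14.0, far larger than any earlier ratio.
That jump marks the point where a core electron is being removed. So the atom has 1 valence electron.
A main-group element with 1 valence electron is in group 1.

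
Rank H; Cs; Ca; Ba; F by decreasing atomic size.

H is in period 1, group 1; F is in period 2, group 17; Ca is in period 4, group 2; Cs is in period 6, group 1; Ba is in period 6, group 2.
Moving right in a period, electrons are added to the same shell under a stronger nuclear pull, so atoms get smaller; moving down, a new shell is opened and atoms get larger.
Neither a single period nor a single group — weigh both effects.
F > H: the two effects oppose for this pair; the down-group effect wins (64 vs 32 pm).
Ca > F: both effects reinforce here, so Ca is clearly the larger of the two.
Ba > Ca: Ba sits below Ca in group 2, so the down-group effect alone puts Ba larger.
Cs > Ba: both are in period 6; the period trend gives Cs the larger value.
For reference (pm): H 32, F 64, Ca 171, Cs 232, Ba 196.
So from largest to smallest: Cs > Ba > Ca > F > H.

Cs > Ba > Ca > F > H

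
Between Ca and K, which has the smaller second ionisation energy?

Ca

IE_2 is the cost of taking one more electron from the +1 cation: Ca⁺ still has 1 valence electron; K⁺ is the bare [Ar] core.
Breaking into a closed-shell core is much more expensive than removing a leftover valence electron — K has the largest IE_2 here.
Approximate IE_2 values (kJ/mol): Ca 1145, K 3052.
Overall IE_2 order: Ca < K.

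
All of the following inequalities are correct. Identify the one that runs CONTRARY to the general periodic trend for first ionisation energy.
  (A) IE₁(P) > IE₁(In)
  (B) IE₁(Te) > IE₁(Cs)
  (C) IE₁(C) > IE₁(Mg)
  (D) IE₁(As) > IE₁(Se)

The general trend: first ionisation energy increases across a period and decreases down a group.
(A) P (period 3, group 15) vs In (period 5, group 13): the stated order agrees with the simple trend.
(B) Te (period 5, group 16) vs Cs (period 6, group 1): the stated order agrees with the simple trend.
(C) C (period 2, group 14) vs Mg (period 3, group 2): the stated order agrees with the simple trend.
(D) As (period 4, group 15) vs Se (period 4, group 16): the stated order contradicts the simple trend.
The exception is (D): Se (4p⁴) ionizes more easily than half-filled As (4p³).

(D)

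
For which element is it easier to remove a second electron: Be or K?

Be

Consider each +1 ion: Be⁺ still has 1 valence electron; K⁺ is the bare [Ar] core.
Pulling an electron out of a noble-gas core costs far more than removing a remaining valence electron, so K sits at the high end of IE_2.
Tabulated IE_2 (kJ/mol): Be 1757, K 3052.
Putting it together, IE_2: Be < K.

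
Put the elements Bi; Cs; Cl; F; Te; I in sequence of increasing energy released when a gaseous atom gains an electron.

Adding an electron releases more energy for atoms nearer the top right (short of the noble gases).
Neither a single period nor a single group — weigh both effects.
Bi > Cs: Bi lies to the right of Cs in period 6, so the across-period effect alone puts Bi higher.
Te > Bi: relative to Bi, both the across-period and down-group shifts push Te's electron affinity up.
I > Te: I lies to the right of Te in period 5, so the across-period effect alone puts I higher.
F > I: F sits above I in group 17, so the down-group effect alone puts F higher.
Cl > F: this pair runs against the simple trend — see the exception note.
Note the exception: Cl has a higher electron affinity than F, contrary to the simple trend — F's small 2p subshell makes the incoming electron feel strong e⁻–e⁻ repulsion, so Cl actually releases more energy on gaining an electron.
Tabulated electron affinity (kJ/mol): F 328, Cl 349, Te 190, I 295, Cs 46, Bi 91.
So from lowest to highest: Cs < Bi < Te < I < F < Cl.

Cs, Bi, Te, I, F, Cl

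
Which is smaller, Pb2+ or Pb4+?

Pb4+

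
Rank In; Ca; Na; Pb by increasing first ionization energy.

Na < In < Ca < Pb

Na is in period 3, group 1; Ca is in period 4, group 2; In is in period 5, group 13; Pb is in period 6, group 14.
Removing the outermost electron gets harder across a period and easier down a group.
A diagonal step moves right (one effect) and down (the opposite effect) at once.
In > Na: the two effects oppose for this pair; the across-period effect wins (558 vs 496 kJ/mol).
Ca > In: the two effects oppose for this pair; the down-group effect wins (590 vs 558 kJ/mol).
Pb > Ca: period and group pull opposite ways; the across-period shift dominates (716 vs 590 kJ/mol).
Approximate values (kJ/mol): Na 496, Ca 590, In 558, Pb 716.
So from lowest to highest: Na < In < Ca < Pb.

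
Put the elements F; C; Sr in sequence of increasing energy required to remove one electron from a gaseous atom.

Sr < C < F

C is in period 2, group 14; F is in period 2, group 17; Sr is in period 5, group 2.
Removing the outermost electron gets harder across a period and easier down a group.
Here both period and group differ, so the two effects have to be weighed against each other.
C > Sr: both effects reinforce here, so C is clearly the higher of the two.
F > C: both are in period 2; the period trend gives F the larger value.
Approximate values (kJ/mol): C 1086, F 1681, Sr 550.
So from lowest to highest: Sr < C < F.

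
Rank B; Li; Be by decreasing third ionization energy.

Be > Li > B

The third ionization energy removes an electron from the +2 ion. For each element: B²⁺ still has 1 valence electron; Li²⁺ is already 1 electron into the core; Be²⁺ is the bare [He] core.
Breaking into a closed-shell core is much more expensive than removing a leftover valence electron — Li and Be have the largest IE_3 here.
Approximate IE_3 values (kJ/mol): B 3660, Li 11815, Be 14849.
So the third ionization energies run B < Li < Be.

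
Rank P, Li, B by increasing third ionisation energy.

P < B < Li

The third ionization energy removes an electron from the +2 ion. For each element: P²⁺ still has 3 valence electrons; Li²⁺ is already 1 electron into the core; B²⁺ still has 1 valence electron.
Breaking into a closed-shell core is much more expensive than removing a leftover valence electron — Li has the largest IE_3 here.
Valence configurations: P²⁺ [Ne]3s²3p¹, B²⁺ [He]2s¹.
Tabulated IE_3 (kJ/mol): P 2914, Li 11815, B 3660.
Hence IE_3: P < B < Li.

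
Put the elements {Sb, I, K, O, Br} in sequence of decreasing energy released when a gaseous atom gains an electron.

Br, I, O, Sb, K

O is in period 2, group 16; K is in period 4, group 1; Br is in period 4, group 17; Sb is in period 5, group 15; I is in period 5, group 17.
Atoms with high Z_eff and room in the valence shell (especially the halogens) have the most exothermic electron affinities.
Neither a single period nor a single group — weigh both effects.
Sb > K: the two effects oppose for this pair; the across-period effect wins (103 vs 48 kJ/mol).
O > Sb: both effects reinforce here, so O is clearly the higher of the two.
I > O: the two effects oppose for this pair; the across-period effect wins (295 vs 141 kJ/mol).
Br > I: they share group 17; the group trend gives Br the larger value.
For reference (kJ/mol): O 141, K 48, Br 325, Sb 103, I 295.
So from highest to lowest: Br > I > O > Sb > K.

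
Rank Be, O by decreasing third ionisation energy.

Be > O

Consider each +2 ion: Be²⁺ is the bare [He] core; O²⁺ still has 4 valence electrons.
Breaking into a closed-shell core is much more expensive than removing a leftover valence electron — Be has the largest IE_3 here.
Tabulated IE_3 (kJ/mol): Be 14849, O 5300.
So the third ionization energies run O < Be.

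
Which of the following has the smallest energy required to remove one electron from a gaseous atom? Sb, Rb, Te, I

Removing the outermost electron gets harder across a period and easier down a group.
All lie in period 5, so first ionization energy increases left to right.
The smallest energy required to remove one electron from a gaseous atom among these belongs to Rb.

Rb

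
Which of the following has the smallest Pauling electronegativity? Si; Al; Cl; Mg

Mg

EN rises left→right (higher Z_eff, smaller atoms) and falls top→bottom (larger, more shielded atoms).
All lie in period 3, so electronegativity increases left to right.
The smallest Pauling electronegativity among these belongs to Mg.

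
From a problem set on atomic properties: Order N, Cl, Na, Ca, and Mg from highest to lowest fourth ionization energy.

Mg, Na, N, Ca, Cl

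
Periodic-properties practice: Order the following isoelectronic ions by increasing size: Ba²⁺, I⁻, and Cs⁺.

Ba²⁺ < Cs⁺ < I⁻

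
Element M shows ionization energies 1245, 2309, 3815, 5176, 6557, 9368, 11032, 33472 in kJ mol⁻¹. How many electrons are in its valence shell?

7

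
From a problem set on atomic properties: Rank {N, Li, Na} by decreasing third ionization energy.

Li > Na > N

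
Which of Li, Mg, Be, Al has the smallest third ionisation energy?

Al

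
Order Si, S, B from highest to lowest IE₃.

B, S, Si

IE_3 is the cost of taking one more electron from the +2 cation: Si²⁺ still has 2 valence electrons; S²⁺ still has 4 valence electrons; B²⁺ still has 1 valence electron.
All are still removing valence electrons, so compare the +2 ions as you would atoms: IE_3 generally rises across a period (higher Z_eff) and falls down a group (larger shell), subject to the usual subshell exceptions.
Valence configurations: Si²⁺ [Ne]3s², S²⁺ [Ne]3s²3p², B²⁺ [He]2s¹.
Approximate IE_3 values (kJ/mol): Si 3232, S 3357, B 3660.
Overall IE_3 order: Si < S < B.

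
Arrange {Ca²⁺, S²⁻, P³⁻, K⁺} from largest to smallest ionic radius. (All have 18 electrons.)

All of these have 18 electrons, so size is governed by nuclear charge alone: the more protons, the stronger the pull on the same electron cloud, and the smaller the ion.
Nuclear charges: Ca²⁺ (Z=20), K⁺ (Z=19), S²⁻ (Z=16), P³⁻ (Z=15).
Largest to smallest: P³⁻ > S²⁻ > K⁺ > Ca²⁺.

P³⁻ > S²⁻ > K⁺ > Ca²⁺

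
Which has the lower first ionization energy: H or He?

H

IE₁ increases left→right with effective nuclear charge and decreases top→bottom as the valence shell moves farther out.
All lie in period 1, so first ionization energy increases left to right.
So H has the lower first ionization energy (H < He).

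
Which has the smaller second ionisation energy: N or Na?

The second ionization energy removes an electron from the +1 ion. For each element: N⁺ still has 4 valence electrons; Na⁺ is the bare [Ne] core.
Pulling an electron out of a noble-gas core costs far more than removing a remaining valence electron, so Na sits at the high end of IE_2.
Approximate IE_2 values (kJ/mol): N 2856, Na 4562.
Putting it together, IE_2: N < Na.

N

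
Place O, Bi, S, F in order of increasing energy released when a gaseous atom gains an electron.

Bi < O < S < F

EA tends to increase across a period and decrease down a group, though the pattern is less regular than for IE or radius.
These span different periods and groups, so the two trends combine.
O > Bi: relative to Bi, both the across-period and down-group shifts push O's electron affinity up.
S > O: this pair runs against the simple trend — see the exception note.
F > S: relative to S, both the across-period and down-group shifts push F's electron affinity up.
Note the exception: S has a higher electron affinity than O, contrary to the simple trend — the compact 2p subshell of O repels the added electron more than S's larger 3p does.
Tabulated electron affinity (kJ/mol): O 141, F 328, S 200, Bi 91.
So from lowest to highest: Bi < O < S < F.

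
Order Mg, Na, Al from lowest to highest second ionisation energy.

Mg, Al, Na

The second ionization energy removes an electron from the +1 ion. For each element: Mg⁺ still has 1 valence electron; Na⁺ is the bare [Ne] core; Al⁺ still has 2 valence electrons.
Breaking into a closed-shell core is much more expensive than removing a leftover valence electron — Na has the largest IE_2 here.
Valence configurations: Mg⁺ [Ne]3s¹, Al⁺ [Ne]3s².
The numbers (kJ/mol): Mg 1451, Na 4562, Al 1817.
Hence IE_2: Mg < Al < Na.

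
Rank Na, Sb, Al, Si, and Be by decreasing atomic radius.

Na, Sb, Al, Si, Be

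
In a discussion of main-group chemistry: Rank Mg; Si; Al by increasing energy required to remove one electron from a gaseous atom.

Mg is in period 3, group 2; Al is in period 3, group 13; Si is in period 3, group 14.
IE₁ increases left→right with effective nuclear charge and decreases top→bottom as the valence shell moves farther out.
All lie in period 3; the across-period trend (first ionization energy increases left to right) applies, with the exception below.
Note the exception: Mg has a higher first ionization energy than Al, contrary to the simple trend — Al's single 3p electron is easier to remove than one from Mg's filled 3s².
For reference (kJ/mol): Mg 738, Al 578, Si 786.
So from lowest to highest: Al < Mg < Si.

Al < Mg < Si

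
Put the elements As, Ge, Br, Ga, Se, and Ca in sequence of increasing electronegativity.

Ca is in period 4, group 2; Ga is in period 4, group 13; Ge is in period 4, group 14; As is in period 4, group 15; Se is in period 4, group 16; Br is in period 4, group 17.
Smaller atoms with higher effective nuclear charge are more electronegative.
All lie in period 4, so electronegativity increases left to right.
So from lowest to highest: Ca < Ga < Ge < As < Se < Br.

Ca < Ga < Ge < As < Se < Br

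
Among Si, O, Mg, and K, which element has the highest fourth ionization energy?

Mg

Consider each +3 ion: Si³⁺ still has 1 valence electron; O³⁺ still has 3 valence electrons; Mg³⁺ is already 1 electron into the core; K³⁺ is already 2 electrons into the core.
Usually core removal costs more than valence removal, but here the competition is close: a tightly held n=2 valence electron can cost more to remove than an n=3 core electron, so the actual values have to decide it.
Valence configurations: Si³⁺ [Ne]3s¹, O³⁺ [He]2s²2p¹.
The numbers (kJ/mol): Si 4356, O 7469, Mg 10543, K 5877.
Overall IE_4 order: Si < K < O < Mg.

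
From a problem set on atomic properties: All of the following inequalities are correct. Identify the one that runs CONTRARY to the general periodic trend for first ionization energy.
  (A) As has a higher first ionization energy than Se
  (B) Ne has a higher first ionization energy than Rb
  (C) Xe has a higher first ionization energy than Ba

(A)

The general trend: first ionization energy increases across a period and decreases down a group.
(A) As (period 4, group 15) vs Se (period 4, group 16): the stated order contradicts the simple trend.
(B) Ne (period 2, group 18) vs Rb (period 5, group 1): the stated order agrees with the simple trend.
(C) Xe (period 5, group 18) vs Ba (period 6, group 2): the stated order agrees with the simple trend.
The exception is (A): Se (4p⁴) ionizes more easily than half-filled As (4p³).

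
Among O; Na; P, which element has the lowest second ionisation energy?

Consider each +1 ion: O⁺ still has 5 valence electrons; Na⁺ is the bare [Ne] core; P⁺ still has 4 valence electrons.
Core electrons are held far more tightly than valence electrons, so Na tops the IE_2 order.
Valence configurations: O⁺ [He]2s²2p³, P⁺ [Ne]3s²3p².
The numbers (kJ/mol): O 3388, Na 4562, P 1907.
Overall IE_2 order: P < O < Na.

P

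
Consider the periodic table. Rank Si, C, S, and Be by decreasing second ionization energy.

C > S > Be > Si

After 1 electron has been removed, what remains? Si⁺ still has 3 valence electrons; C⁺ still has 3 valence electrons; S⁺ still has 5 valence electrons; Be⁺ still has 1 valence electron.
All are still removing valence electrons, so compare the +1 ions as you would atoms: IE_2 generally rises across a period (higher Z_eff) and falls down a group (larger shell), subject to the usual subshell exceptions.
Valence configurations: Si⁺ [Ne]3s²3p¹, C⁺ [He]2s²2p¹, S⁺ [Ne]3s²3p³, Be⁺ [He]2s¹.
Tabulated IE_2 (kJ/mol): Si 1577, C 2353, S 2252, Be 1757.
Putting it together, IE_2: Si < Be < S < C.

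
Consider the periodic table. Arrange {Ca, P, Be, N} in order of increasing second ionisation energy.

Ca < Be < P < N

After 1 electron has been removed, what remains? Ca⁺ still has 1 valence electron; P⁺ still has 4 valence electrons; Be⁺ still has 1 valence electron; N⁺ still has 4 valence electrons.
All are still removing valence electrons, so compare the +1 ions as you would atoms: IE_2 generally rises across a period (higher Z_eff) and falls down a group (larger shell), subject to the usual subshell exceptions.
Valence configurations: Ca⁺ [Ar]4s¹, P⁺ [Ne]3s²3p², Be⁺ [He]2s¹, N⁺ [He]2s²2p².
Approximate IE_2 values (kJ/mol): Ca 1145, P 1907, Be 1757, N 2856.
Hence IE_2: Ca < Be < P < N.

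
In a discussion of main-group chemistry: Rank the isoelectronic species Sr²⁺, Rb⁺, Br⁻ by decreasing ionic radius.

All of these have 36 electrons, so size is governed by nuclear charge alone: the more protons, the stronger the pull on the same electron cloud, and the smaller the ion.
Nuclear charges: Sr²⁺ (Z=38), Rb⁺ (Z=37), Br⁻ (Z=35).
Largest to smallest: Br⁻ > Rb⁺ > Sr²⁺.

Br⁻ > Rb⁺ > Sr²⁺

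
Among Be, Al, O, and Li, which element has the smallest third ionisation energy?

Al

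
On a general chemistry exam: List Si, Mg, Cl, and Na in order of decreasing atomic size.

Na is in period 3, group 1; Mg is in period 3, group 2; Si is in period 3, group 14; Cl is in period 3, group 17.
Across a period the added protons contract the valence shell; down a group each new principal shell makes the atom larger.
All lie in period 3, so atomic radius increases right to left.
So from largest to smallest: Na > Mg > Si > Cl.

Na > Mg > Si > Cl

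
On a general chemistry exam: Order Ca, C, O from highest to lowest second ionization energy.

O, C, Ca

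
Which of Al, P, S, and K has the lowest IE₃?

Al

After 2 electrons have been removed, what remains? Al²⁺ still has 1 valence electron; P²⁺ still has 3 valence electrons; S²⁺ still has 4 valence electrons; K²⁺ is already 1 electron into the core.
Pulling an electron out of a noble-gas core costs far more than removing a remaining valence electron, so K sits at the high end of IE_3.
Valence configurations: Al²⁺ [Ne]3s¹, P²⁺ [Ne]3s²3p¹, S²⁺ [Ne]3s²3p².
Approximate IE_3 values (kJ/mol): Al 2745, P 2914, S 3357, K 4420.
Overall IE_3 order: Al < P < S < K.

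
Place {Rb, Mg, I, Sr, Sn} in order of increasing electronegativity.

Rb < Sr < Mg < Sn < I

Mg is in period 3, group 2; Rb is in period 5, group 1; Sr is in period 5, group 2; Sn is in period 5, group 14; I is in period 5, group 17.
Smaller atoms with higher effective nuclear charge are more electronegative.
These span different periods and groups, so the two trends combine.
Sr > Rb: both are in period 5; the period trend gives Sr the larger value.
Mg > Sr: they share group 2; the group trend gives Mg the larger value.
Sn > Mg: period and group pull opposite ways; the across-period shift dominates (1.96 vs 1.31).
I > Sn: both are in period 5; the period trend gives I the larger value.
For reference (Pauling): Mg 1.31, Rb 0.82, Sr 0.95, Sn 1.96, I 2.66.
So from lowest to highest: Rb < Sr < Mg < Sn < I.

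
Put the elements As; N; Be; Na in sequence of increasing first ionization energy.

Na < Be < As < N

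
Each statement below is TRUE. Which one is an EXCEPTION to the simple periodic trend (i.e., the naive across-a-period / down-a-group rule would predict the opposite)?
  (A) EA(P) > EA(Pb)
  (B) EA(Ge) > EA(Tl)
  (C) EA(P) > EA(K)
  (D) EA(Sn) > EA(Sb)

(D)

The general trend: electron affinity increases across a period and decreases down a group.
(A) P (period 3, group 15) vs Pb (period 6, group 14): the stated order agrees with the simple trend.
(B) Ge (period 4, group 14) vs Tl (period 6, group 13): the stated order agrees with the simple trend.
(C) P (period 3, group 15) vs K (period 4, group 1): the stated order agrees with the simple trend.
(D) Sn (period 5, group 14) vs Sb (period 5, group 15): the stated order contradicts the simple trend.
The exception is (D): adding an electron to Sb's half-filled 5p³ is unfavourable, so Sn has the more exothermic EA.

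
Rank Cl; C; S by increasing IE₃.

Consider each +2 ion: Cl²⁺ still has 5 valence electrons; C²⁺ still has 2 valence electrons; S²⁺ still has 4 valence electrons.
All are still removing valence electrons, so compare the +2 ions as you would atoms: IE_3 generally rises across a period (higher Z_eff) and falls down a group (larger shell), subject to the usual subshell exceptions.
Valence configurations: Cl²⁺ [Ne]3s²3p³, C²⁺ [He]2s², S²⁺ [Ne]3s²3p².
Approximate IE_3 values (kJ/mol): Cl 3822, C 4620, S 3357.
Hence IE_3: S < Cl < C.

S < Cl < C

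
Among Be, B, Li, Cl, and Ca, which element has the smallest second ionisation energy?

Consider each +1 ion: Be⁺ still has 1 valence electron; B⁺ still has 2 valence electrons; Li⁺ is the bare [He] core; Cl⁺ still has 6 valence electrons; Ca⁺ still has 1 valence electron.
Pulling an electron out of a noble-gas core costs far more than removing a remaining valence electron, so Li sits at the high end of IE_2.
Valence configurations: Be⁺ [He]2s¹, B⁺ [He]2s², Cl⁺ [Ne]3s²3p⁴, Ca⁺ [Ar]4s¹.
Tabulated IE_2 (kJ/mol): Be 1757, B 2427, Li 7298, Cl 2298, Ca 1145.
Putting it together, IE_2: Ca < Be < Cl < B < Li.

Ca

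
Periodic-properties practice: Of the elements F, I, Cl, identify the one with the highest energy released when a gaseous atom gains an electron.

Cl

F is in period 2, group 17; Cl is in period 3, group 17; I is in period 5, group 17.
Atoms with high Z_eff and room in the valence shell (especially the halogens) have the most exothermic electron affinities.
All are in group 17; the group trend (electron affinity increases up the group) applies, with the exception below.
Note the exception: Cl has a higher electron affinity than F, contrary to the simple trend — F's small 2p subshell makes the incoming electron feel strong e⁻–e⁻ repulsion, so Cl actually releases more energy on gaining an electron.
Approximate values (kJ/mol): F 328, Cl 349, I 295.
The highest energy released when a gaseous atom gains an electron among these belongs to Cl.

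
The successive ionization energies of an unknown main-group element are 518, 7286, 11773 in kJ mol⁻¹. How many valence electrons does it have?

1

Look for the largest jump between consecutive ionization energies: IE2/IE1 ≈ 14.1, far larger than any earlier ratio.
That jump marks the point where a core electron is being removed. So the atom has 1 valence electron.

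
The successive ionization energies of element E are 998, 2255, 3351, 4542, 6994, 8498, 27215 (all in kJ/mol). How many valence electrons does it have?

6

Look for the largest jump between consecutive ionization energies: IE7/IE6 ≈ 3.2, far larger than any earlier ratio.
That jump marks the point where a core electron is being removed. So the atom has 6 valence electrons.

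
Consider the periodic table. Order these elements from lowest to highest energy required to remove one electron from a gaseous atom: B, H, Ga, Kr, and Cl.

Ga < B < Cl < H < Kr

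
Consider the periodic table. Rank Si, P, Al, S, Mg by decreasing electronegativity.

S > P > Si > Al > Mg

Mg is in period 3, group 2; Al is in period 3, group 13; Si is in period 3, group 14; P is in period 3, group 15; S is in period 3, group 16.
EN rises left→right (higher Z_eff, smaller atoms) and falls top→bottom (larger, more shielded atoms).
All lie in period 3, so electronegativity increases left to right.
So from highest to lowest: S > P > Si > Al > Mg.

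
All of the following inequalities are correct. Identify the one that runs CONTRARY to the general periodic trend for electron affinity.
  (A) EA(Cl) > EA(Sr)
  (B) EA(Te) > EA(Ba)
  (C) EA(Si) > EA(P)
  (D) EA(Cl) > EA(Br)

(C)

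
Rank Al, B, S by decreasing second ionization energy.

B > S > Al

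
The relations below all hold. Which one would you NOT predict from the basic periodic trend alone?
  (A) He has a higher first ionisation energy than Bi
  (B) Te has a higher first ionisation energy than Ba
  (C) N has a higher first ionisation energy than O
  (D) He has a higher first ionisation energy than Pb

The general trend: first ionisation energy increases across a period and decreases down a group.
(A) He (period 1, group 18) vs Bi (period 6, group 15): the stated order agrees with the simple trend.
(B) Te (period 5, group 16) vs Ba (period 6, group 2): the stated order agrees with the simple trend.
(C) N (period 2, group 15) vs O (period 2, group 16): the stated order contradicts the simple trend.
(D) He (period 1, group 18) vs Pb (period 6, group 14): the stated order agrees with the simple trend.
The exception is (C): pairing an electron in O's 2p⁴ costs repulsion energy, so O ionizes more easily than half-filled N (2p³).

(C)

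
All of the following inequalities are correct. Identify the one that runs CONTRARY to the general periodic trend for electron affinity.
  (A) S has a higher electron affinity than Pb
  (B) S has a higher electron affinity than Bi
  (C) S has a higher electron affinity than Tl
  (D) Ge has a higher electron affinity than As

(D)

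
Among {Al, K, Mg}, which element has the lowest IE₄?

K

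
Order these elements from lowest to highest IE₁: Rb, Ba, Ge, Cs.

Cs, Rb, Ba, Ge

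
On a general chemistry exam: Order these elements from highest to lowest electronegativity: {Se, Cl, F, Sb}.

F > Cl > Se > Sb

EN rises left→right (higher Z_eff, smaller atoms) and falls top→bottom (larger, more shielded atoms).
Neither a single period nor a single group — weigh both effects.
Se > Sb: relative to Sb, both the across-period and down-group shifts push Se's electronegativity up.
Cl > Se: both effects reinforce here, so Cl is clearly the higher of the two.
F > Cl: they share group 17; the group trend gives F the larger value.
Tabulated electronegativity (Pauling): F 3.98, Cl 3.16, Se 2.55, Sb 2.05.
So from highest to lowest: F > Cl > Se > Sb.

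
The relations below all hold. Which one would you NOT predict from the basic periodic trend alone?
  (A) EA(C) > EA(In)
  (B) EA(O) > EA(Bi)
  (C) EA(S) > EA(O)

The general trend: electron affinity increases across a period and decreases down a group.
(A) C (period 2, group 14) vs In (period 5, group 13): the stated order agrees with the simple trend.
(B) O (period 2, group 16) vs Bi (period 6, group 15): the stated order agrees with the simple trend.
(C) S (period 3, group 16) vs O (period 2, group 16): the stated order contradicts the simple trend.
The exception is (C): the compact 2p subshell of O repels the added electron more than S's larger 3p does.

(C)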